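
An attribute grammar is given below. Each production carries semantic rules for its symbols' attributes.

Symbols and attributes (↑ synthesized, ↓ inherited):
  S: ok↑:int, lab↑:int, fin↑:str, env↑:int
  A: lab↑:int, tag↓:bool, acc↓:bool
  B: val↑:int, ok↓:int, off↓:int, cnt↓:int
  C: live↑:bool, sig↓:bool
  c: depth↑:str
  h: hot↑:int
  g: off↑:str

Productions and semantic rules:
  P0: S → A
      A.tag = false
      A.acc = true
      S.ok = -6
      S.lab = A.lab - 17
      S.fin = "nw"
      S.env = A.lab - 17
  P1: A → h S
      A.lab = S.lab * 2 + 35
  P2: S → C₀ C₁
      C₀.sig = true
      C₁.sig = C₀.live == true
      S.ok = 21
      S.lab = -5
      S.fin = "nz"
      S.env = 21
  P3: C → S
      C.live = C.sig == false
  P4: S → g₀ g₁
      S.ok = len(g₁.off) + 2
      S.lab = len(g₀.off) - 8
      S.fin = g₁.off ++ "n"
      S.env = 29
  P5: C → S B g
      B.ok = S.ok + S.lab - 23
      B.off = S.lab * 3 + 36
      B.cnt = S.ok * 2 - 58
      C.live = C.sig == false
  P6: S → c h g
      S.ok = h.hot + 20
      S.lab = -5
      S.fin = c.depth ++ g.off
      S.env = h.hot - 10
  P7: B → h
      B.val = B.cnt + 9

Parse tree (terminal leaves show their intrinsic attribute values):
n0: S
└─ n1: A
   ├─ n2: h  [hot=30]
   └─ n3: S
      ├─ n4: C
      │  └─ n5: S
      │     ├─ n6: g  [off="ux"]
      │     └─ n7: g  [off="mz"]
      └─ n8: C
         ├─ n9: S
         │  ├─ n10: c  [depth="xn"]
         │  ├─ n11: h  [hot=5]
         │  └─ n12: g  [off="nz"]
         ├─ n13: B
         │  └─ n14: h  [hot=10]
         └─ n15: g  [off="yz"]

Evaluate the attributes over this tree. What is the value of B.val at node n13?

1

1. n1.tag = false  [false]
2. n1.acc = true  [true]
3. n2.hot = 30  [terminal]
4. n4.sig = true  [true]
5. n6.off = "ux"  [terminal]
6. n7.off = "mz"  [terminal]
7. n5.ok = 4  [len(g₁.off) + 2]
8. n5.lab = -6  [len(g₀.off) - 8]
9. n5.fin = "mzn"  [g₁.off ++ "n"]
10. n5.env = 29  [29]
11. n4.live = false  [C.sig == false]
12. n8.sig = false  [C₀.live == true]
13. n10.depth = "xn"  [terminal]
14. n11.hot = 5  [terminal]
15. n12.off = "nz"  [terminal]
16. n9.ok = 25  [h.hot + 20]
17. n9.lab = -5  [-5]
18. n9.fin = "xnnz"  [c.depth ++ g.off]
19. n9.env = -5  [h.hot - 10]
20. n13.ok = -3  [S.ok + S.lab - 23]
21. n13.off = 21  [S.lab * 3 + 36]
22. n13.cnt = -8  [S.ok * 2 - 58]
23. n14.hot = 10  [terminal]
24. n13.val = 1  [B.cnt + 9]
25. n15.off = "yz"  [terminal]
26. n8.live = true  [C.sig == false]
27. n3.ok = 21  [21]
28. n3.lab = -5  [-5]
29. n3.fin = "nz"  ["nz"]
30. n3.env = 21  [21]
31. n1.lab = 25  [S.lab * 2 + 35]
32. n0.ok = -6  [-6]
33. n0.lab = 8  [A.lab - 17]
34. n0.fin = "nw"  ["nw"]
35. n0.env = 8  [A.lab - 17]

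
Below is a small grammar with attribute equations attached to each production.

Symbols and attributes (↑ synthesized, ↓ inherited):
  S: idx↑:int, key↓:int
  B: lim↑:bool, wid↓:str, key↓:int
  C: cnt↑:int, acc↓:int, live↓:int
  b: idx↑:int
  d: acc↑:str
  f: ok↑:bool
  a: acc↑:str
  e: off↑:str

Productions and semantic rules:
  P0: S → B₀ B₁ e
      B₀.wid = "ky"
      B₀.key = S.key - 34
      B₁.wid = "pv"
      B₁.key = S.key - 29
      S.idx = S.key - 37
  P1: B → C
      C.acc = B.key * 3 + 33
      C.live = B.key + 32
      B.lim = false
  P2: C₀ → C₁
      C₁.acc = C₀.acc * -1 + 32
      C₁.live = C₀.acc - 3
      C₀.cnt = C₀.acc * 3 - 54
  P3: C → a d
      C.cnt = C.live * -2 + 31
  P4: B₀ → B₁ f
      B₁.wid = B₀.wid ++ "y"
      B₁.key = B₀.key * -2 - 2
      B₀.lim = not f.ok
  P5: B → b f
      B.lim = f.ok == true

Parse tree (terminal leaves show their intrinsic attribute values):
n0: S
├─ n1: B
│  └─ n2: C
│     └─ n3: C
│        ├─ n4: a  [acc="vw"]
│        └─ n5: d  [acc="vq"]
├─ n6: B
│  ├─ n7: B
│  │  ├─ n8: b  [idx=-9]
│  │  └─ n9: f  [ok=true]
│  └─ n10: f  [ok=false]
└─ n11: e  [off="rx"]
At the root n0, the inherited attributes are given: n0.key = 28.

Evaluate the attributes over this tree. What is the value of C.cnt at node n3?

1. n0.key = 28  [given at root]
2. n1.wid = "ky"  ["ky"]
3. n1.key = -6  [S.key - 34]
4. n2.acc = 15  [B.key * 3 + 33]
5. n2.live = 26  [B.key + 32]
6. n3.acc = 17  [C₀.acc * -1 + 32]
7. n3.live = 12  [C₀.acc - 3]
8. n4.acc = "vw"  [terminal]
9. n5.acc = "vq"  [terminal]
10. n3.cnt = 7  [C.live * -2 + 31]
11. n2.cnt = -9  [C₀.acc * 3 - 54]
12. n1.lim = false  [false]
13. n6.wid = "pv"  ["pv"]
14. n6.key = -1  [S.key - 29]
15. n7.wid = "pvy"  [B₀.wid ++ "y"]
16. n7.key = 0  [B₀.key * -2 - 2]
17. n8.idx = -9  [terminal]
18. n9.ok = true  [terminal]
19. n7.lim = true  [f.ok == true]
20. n10.ok = false  [terminal]
21. n6.lim = true  [not f.ok]
22. n11.off = "rx"  [terminal]
23. n0.idx = -9  [S.key - 37]

7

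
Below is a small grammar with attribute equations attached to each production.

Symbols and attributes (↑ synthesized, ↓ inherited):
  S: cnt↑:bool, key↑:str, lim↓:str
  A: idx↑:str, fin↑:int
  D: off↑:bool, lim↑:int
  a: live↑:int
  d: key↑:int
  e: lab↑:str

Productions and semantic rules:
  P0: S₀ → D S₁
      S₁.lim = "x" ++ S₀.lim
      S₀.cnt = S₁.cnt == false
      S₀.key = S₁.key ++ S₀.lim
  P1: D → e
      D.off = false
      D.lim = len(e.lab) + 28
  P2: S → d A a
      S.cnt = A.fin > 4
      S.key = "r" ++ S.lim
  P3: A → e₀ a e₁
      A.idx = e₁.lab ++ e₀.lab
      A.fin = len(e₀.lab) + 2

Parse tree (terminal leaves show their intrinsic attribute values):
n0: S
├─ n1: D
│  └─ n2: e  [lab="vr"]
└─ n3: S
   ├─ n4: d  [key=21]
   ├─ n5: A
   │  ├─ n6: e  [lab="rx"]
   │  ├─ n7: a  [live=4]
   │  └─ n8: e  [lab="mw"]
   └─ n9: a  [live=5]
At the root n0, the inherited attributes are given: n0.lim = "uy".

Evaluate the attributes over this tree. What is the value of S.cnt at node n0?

1. n0.lim = "uy"  [given at root]
2. n2.lab = "vr"  [terminal]
3. n1.off = false  [false]
4. n1.lim = 30  [len(e.lab) + 28]
5. n3.lim = "xuy"  ["x" ++ S₀.lim]
6. n4.key = 21  [terminal]
7. n6.lab = "rx"  [terminal]
8. n7.live = 4  [terminal]
9. n8.lab = "mw"  [terminal]
10. n5.idx = "mwrx"  [e₁.lab ++ e₀.lab]
11. n5.fin = 4  [len(e₀.lab) + 2]
12. n9.live = 5  [terminal]
13. n3.cnt = false  [A.fin > 4]
14. n3.key = "rxuy"  ["r" ++ S.lim]
15. n0.cnt = true  [S₁.cnt == false]
16. n0.key = "rxuyuy"  [S₁.key ++ S₀.lim]

true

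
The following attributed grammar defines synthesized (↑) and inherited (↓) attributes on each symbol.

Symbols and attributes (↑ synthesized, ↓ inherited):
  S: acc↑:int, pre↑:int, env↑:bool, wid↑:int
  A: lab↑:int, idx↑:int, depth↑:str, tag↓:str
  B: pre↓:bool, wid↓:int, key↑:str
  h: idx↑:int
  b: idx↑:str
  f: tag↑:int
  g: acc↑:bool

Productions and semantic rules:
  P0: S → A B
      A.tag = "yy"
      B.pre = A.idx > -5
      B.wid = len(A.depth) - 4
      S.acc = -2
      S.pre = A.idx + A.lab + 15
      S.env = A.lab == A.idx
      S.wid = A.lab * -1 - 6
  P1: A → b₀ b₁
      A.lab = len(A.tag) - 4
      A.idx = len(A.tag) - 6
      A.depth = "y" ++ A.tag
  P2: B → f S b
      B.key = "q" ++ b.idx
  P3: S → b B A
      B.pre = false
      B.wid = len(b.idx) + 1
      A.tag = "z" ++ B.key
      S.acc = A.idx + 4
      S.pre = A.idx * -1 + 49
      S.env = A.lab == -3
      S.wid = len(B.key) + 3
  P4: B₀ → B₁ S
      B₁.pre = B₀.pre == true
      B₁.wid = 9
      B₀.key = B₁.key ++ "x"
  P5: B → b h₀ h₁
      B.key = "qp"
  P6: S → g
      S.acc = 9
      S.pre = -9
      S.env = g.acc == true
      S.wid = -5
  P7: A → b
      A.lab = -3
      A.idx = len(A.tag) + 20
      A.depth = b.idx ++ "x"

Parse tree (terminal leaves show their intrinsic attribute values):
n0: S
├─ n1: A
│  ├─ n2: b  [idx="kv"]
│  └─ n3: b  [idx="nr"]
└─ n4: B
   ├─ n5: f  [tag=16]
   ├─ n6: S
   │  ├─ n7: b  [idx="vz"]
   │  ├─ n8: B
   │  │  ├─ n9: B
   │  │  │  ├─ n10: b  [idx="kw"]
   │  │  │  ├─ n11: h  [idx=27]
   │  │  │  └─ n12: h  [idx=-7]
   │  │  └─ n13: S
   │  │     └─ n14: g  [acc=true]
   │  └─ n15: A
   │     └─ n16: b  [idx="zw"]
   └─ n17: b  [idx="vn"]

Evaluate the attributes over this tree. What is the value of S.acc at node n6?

1. n1.tag = "yy"  ["yy"]
2. n2.idx = "kv"  [terminal]
3. n3.idx = "nr"  [terminal]
4. n1.lab = -2  [len(A.tag) - 4]
5. n1.idx = -4  [len(A.tag) - 6]
6. n1.depth = "yyy"  ["y" ++ A.tag]
7. n4.pre = true  [A.idx > -5]
8. n4.wid = -1  [len(A.depth) - 4]
9. n5.tag = 16  [terminal]
10. n7.idx = "vz"  [terminal]
11. n8.pre = false  [false]
12. n8.wid = 3  [len(b.idx) + 1]
13. n9.pre = false  [B₀.pre == true]
14. n9.wid = 9  [9]
15. n10.idx = "kw"  [terminal]
16. n11.idx = 27  [terminal]
17. n12.idx = -7  [terminal]
18. n9.key = "qp"  ["qp"]
19. n14.acc = true  [terminal]
20. n13.acc = 9  [9]
21. n13.pre = -9  [-9]
22. n13.env = true  [g.acc == true]
23. n13.wid = -5  [-5]
24. n8.key = "qpx"  [B₁.key ++ "x"]
25. n15.tag = "zqpx"  ["z" ++ B.key]
26. n16.idx = "zw"  [terminal]
27. n15.lab = -3  [-3]
28. n15.idx = 24  [len(A.tag) + 20]
29. n15.depth = "zwx"  [b.idx ++ "x"]
30. n6.acc = 28  [A.idx + 4]
31. n6.pre = 25  [A.idx * -1 + 49]
32. n6.env = true  [A.lab == -3]
33. n6.wid = 6  [len(B.key) + 3]
34. n17.idx = "vn"  [terminal]
35. n4.key = "qvn"  ["q" ++ b.idx]
36. n0.acc = -2  [-2]
37. n0.pre = 9  [A.idx + A.lab + 15]
38. n0.env = false  [A.lab == A.idx]
39. n0.wid = -4  [A.lab * -1 - 6]

28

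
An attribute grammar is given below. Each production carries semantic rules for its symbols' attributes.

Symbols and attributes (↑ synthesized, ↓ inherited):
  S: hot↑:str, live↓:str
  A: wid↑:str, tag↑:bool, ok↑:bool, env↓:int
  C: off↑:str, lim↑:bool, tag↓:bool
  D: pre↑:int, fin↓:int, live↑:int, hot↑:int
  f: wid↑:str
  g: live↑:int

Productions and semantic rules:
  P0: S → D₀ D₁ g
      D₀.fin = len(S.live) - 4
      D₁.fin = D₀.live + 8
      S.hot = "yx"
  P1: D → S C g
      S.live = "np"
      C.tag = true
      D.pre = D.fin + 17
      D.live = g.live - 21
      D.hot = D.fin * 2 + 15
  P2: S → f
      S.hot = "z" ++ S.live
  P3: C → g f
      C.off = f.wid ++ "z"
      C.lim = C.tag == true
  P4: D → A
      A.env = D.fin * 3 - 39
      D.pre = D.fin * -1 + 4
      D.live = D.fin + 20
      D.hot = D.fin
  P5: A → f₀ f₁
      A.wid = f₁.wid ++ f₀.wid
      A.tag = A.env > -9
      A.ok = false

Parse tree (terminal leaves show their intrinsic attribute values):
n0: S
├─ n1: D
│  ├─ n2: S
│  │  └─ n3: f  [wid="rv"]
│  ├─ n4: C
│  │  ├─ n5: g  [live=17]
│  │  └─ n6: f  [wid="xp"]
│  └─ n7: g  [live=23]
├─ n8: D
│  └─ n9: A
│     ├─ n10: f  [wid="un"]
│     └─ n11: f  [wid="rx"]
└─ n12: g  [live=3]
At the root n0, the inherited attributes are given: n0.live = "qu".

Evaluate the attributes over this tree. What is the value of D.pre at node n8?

1. n0.live = "qu"  [given at root]
2. n1.fin = -2  [len(S.live) - 4]
3. n2.live = "np"  ["np"]
4. n3.wid = "rv"  [terminal]
5. n2.hot = "znp"  ["z" ++ S.live]
6. n4.tag = true  [true]
7. n5.live = 17  [terminal]
8. n6.wid = "xp"  [terminal]
9. n4.off = "xpz"  [f.wid ++ "z"]
10. n4.lim = true  [C.tag == true]
11. n7.live = 23  [terminal]
12. n1.pre = 15  [D.fin + 17]
13. n1.live = 2  [g.live - 21]
14. n1.hot = 11  [D.fin * 2 + 15]
15. n8.fin = 10  [D₀.live + 8]
16. n9.env = -9  [D.fin * 3 - 39]
17. n10.wid = "un"  [terminal]
18. n11.wid = "rx"  [terminal]
19. n9.wid = "rxun"  [f₁.wid ++ f₀.wid]
20. n9.tag = false  [A.env > -9]
21. n9.ok = false  [false]
22. n8.pre = -6  [D.fin * -1 + 4]
23. n8.live = 30  [D.fin + 20]
24. n8.hot = 10  [D.fin]
25. n12.live = 3  [terminal]
26. n0.hot = "yx"  ["yx"]

-6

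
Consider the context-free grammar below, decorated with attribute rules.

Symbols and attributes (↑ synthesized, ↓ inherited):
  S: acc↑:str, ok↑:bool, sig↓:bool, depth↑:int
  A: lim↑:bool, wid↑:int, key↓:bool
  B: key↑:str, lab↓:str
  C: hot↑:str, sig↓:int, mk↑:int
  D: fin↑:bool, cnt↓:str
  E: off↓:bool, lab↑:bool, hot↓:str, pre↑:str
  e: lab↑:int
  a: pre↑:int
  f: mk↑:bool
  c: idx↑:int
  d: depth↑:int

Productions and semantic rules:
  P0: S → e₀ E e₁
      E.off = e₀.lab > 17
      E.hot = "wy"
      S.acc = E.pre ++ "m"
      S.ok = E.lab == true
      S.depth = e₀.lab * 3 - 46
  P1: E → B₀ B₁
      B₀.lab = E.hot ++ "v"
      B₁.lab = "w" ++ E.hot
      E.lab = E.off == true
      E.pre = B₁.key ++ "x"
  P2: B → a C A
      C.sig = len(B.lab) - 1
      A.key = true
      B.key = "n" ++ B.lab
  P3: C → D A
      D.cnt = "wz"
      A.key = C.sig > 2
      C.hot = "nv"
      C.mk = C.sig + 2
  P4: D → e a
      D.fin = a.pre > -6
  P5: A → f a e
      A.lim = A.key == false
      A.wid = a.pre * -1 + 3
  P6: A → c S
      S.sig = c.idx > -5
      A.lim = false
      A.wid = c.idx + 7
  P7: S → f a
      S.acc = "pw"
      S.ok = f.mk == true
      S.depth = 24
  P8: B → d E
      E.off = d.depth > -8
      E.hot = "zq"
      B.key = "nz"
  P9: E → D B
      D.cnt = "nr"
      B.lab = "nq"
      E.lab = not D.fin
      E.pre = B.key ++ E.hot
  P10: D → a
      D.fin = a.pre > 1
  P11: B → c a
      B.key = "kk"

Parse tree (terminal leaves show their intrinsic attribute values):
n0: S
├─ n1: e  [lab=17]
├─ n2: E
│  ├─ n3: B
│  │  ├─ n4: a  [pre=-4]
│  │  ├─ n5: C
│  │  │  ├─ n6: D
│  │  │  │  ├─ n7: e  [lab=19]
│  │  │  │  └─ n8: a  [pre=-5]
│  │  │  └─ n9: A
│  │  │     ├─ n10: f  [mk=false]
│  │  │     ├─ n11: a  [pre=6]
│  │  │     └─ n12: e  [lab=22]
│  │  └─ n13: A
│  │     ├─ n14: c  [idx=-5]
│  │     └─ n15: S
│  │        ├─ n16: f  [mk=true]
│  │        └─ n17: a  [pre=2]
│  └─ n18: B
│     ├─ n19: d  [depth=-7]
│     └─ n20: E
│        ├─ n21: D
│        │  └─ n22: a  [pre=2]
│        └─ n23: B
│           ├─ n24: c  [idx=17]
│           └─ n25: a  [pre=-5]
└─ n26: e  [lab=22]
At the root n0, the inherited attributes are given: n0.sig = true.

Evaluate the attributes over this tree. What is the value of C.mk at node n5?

4

1. n0.sig = true  [given at root]
2. n1.lab = 17  [terminal]
3. n2.off = false  [e₀.lab > 17]
4. n2.hot = "wy"  ["wy"]
5. n3.lab = "wyv"  [E.hot ++ "v"]
6. n4.pre = -4  [terminal]
7. n5.sig = 2  [len(B.lab) - 1]
8. n6.cnt = "wz"  ["wz"]
9. n7.lab = 19  [terminal]
10. n8.pre = -5  [terminal]
11. n6.fin = true  [a.pre > -6]
12. n9.key = false  [C.sig > 2]
13. n10.mk = false  [terminal]
14. n11.pre = 6  [terminal]
15. n12.lab = 22  [terminal]
16. n9.lim = true  [A.key == false]
17. n9.wid = -3  [a.pre * -1 + 3]
18. n5.hot = "nv"  ["nv"]
19. n5.mk = 4  [C.sig + 2]
20. n13.key = true  [true]
21. n14.idx = -5  [terminal]
22. n15.sig = false  [c.idx > -5]
23. n16.mk = true  [terminal]
24. n17.pre = 2  [terminal]
25. n15.acc = "pw"  ["pw"]
26. n15.ok = true  [f.mk == true]
27. n15.depth = 24  [24]
28. n13.lim = false  [false]
29. n13.wid = 2  [c.idx + 7]
30. n3.key = "nwyv"  ["n" ++ B.lab]
31. n18.lab = "wwy"  ["w" ++ E.hot]
32. n19.depth = -7  [terminal]
33. n20.off = true  [d.depth > -8]
34. n20.hot = "zq"  ["zq"]
35. n21.cnt = "nr"  ["nr"]
36. n22.pre = 2  [terminal]
37. n21.fin = true  [a.pre > 1]
38. n23.lab = "nq"  ["nq"]
39. n24.idx = 17  [terminal]
40. n25.pre = -5  [terminal]
41. n23.key = "kk"  ["kk"]
42. n20.lab = false  [not D.fin]
43. n20.pre = "kkzq"  [B.key ++ E.hot]
44. n18.key = "nz"  ["nz"]
45. n2.lab = false  [E.off == true]
46. n2.pre = "nzx"  [B₁.key ++ "x"]
47. n26.lab = 22  [terminal]
48. n0.acc = "nzxm"  [E.pre ++ "m"]
49. n0.ok = false  [E.lab == true]
50. n0.depth = 5  [e₀.lab * 3 - 46]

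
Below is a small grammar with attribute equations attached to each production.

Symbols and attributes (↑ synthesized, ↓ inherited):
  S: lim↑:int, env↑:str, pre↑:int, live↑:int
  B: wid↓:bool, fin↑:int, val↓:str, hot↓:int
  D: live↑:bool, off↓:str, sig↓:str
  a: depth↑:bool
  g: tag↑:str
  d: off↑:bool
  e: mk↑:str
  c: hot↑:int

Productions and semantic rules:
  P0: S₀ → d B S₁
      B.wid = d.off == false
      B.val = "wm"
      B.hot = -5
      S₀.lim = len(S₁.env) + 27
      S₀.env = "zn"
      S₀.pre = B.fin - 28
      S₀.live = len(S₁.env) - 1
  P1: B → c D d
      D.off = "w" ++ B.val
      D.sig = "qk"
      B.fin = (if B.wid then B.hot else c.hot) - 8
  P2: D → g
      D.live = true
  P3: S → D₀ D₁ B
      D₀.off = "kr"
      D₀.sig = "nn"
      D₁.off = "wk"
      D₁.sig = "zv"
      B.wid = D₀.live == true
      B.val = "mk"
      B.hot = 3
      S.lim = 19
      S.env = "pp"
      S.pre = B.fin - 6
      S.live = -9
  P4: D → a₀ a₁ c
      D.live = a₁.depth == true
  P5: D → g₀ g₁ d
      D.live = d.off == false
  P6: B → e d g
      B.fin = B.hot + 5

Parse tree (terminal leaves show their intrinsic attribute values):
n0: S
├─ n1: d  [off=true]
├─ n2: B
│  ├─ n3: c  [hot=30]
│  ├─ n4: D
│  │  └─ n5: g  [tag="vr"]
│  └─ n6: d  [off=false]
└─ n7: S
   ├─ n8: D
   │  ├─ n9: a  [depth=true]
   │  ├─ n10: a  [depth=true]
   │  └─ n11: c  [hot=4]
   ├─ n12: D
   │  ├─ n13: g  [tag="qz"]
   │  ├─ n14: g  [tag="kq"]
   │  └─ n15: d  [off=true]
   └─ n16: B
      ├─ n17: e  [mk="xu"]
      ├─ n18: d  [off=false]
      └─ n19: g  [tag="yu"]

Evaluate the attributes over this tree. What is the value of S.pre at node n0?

-6

1. n1.off = true  [terminal]
2. n2.wid = false  [d.off == false]
3. n2.val = "wm"  ["wm"]
4. n2.hot = -5  [-5]
5. n3.hot = 30  [terminal]
6. n4.off = "wwm"  ["w" ++ B.val]
7. n4.sig = "qk"  ["qk"]
8. n5.tag = "vr"  [terminal]
9. n4.live = true  [true]
10. n6.off = false  [terminal]
11. n2.fin = 22  [(if B.wid then B.hot else c.hot) - 8]
12. n8.off = "kr"  ["kr"]
13. n8.sig = "nn"  ["nn"]
14. n9.depth = true  [terminal]
15. n10.depth = true  [terminal]
16. n11.hot = 4  [terminal]
17. n8.live = true  [a₁.depth == true]
18. n12.off = "wk"  ["wk"]
19. n12.sig = "zv"  ["zv"]
20. n13.tag = "qz"  [terminal]
21. n14.tag = "kq"  [terminal]
22. n15.off = true  [terminal]
23. n12.live = false  [d.off == false]
24. n16.wid = true  [D₀.live == true]
25. n16.val = "mk"  ["mk"]
26. n16.hot = 3  [3]
27. n17.mk = "xu"  [terminal]
28. n18.off = false  [terminal]
29. n19.tag = "yu"  [terminal]
30. n16.fin = 8  [B.hot + 5]
31. n7.lim = 19  [19]
32. n7.env = "pp"  ["pp"]
33. n7.pre = 2  [B.fin - 6]
34. n7.live = -9  [-9]
35. n0.lim = 29  [len(S₁.env) + 27]
36. n0.env = "zn"  ["zn"]
37. n0.pre = -6  [B.fin - 28]
38. n0.live = 1  [len(S₁.env) - 1]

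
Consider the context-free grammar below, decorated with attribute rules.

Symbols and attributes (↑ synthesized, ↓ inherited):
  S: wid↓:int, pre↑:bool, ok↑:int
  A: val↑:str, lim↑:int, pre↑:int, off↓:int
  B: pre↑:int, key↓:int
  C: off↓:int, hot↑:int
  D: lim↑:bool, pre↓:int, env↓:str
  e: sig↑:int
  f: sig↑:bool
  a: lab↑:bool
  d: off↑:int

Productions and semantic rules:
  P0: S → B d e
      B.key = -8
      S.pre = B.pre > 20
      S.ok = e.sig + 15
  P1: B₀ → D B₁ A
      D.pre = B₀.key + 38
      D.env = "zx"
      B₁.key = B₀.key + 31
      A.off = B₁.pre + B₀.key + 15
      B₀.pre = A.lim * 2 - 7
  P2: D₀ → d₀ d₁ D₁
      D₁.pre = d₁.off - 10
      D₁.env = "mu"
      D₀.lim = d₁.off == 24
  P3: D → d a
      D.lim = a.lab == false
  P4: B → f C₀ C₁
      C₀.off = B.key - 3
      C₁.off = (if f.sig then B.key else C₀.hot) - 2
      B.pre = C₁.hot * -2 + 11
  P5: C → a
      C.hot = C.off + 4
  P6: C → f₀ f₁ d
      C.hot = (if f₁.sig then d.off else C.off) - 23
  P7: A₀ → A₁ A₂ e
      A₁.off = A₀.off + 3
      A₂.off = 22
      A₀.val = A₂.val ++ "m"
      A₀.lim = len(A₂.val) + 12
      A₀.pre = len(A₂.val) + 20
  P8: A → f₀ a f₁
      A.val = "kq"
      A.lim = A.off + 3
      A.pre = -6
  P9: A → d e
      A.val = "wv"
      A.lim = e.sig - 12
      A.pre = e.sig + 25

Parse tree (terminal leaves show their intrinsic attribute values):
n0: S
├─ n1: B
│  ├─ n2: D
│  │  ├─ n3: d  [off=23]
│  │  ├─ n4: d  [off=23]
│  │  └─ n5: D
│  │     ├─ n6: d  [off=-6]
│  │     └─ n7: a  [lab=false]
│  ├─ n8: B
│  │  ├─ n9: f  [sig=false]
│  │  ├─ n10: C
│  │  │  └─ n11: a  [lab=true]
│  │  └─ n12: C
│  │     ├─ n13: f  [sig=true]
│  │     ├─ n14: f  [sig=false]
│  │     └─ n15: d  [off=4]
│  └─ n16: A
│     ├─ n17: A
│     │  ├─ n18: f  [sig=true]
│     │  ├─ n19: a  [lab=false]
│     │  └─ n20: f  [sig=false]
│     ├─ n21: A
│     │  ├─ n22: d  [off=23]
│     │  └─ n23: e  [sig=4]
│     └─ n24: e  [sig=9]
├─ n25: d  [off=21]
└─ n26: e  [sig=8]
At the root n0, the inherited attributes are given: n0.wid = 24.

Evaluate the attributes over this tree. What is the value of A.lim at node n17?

26

1. n0.wid = 24  [given at root]
2. n1.key = -8  [-8]
3. n2.pre = 30  [B₀.key + 38]
4. n2.env = "zx"  ["zx"]
5. n3.off = 23  [terminal]
6. n4.off = 23  [terminal]
7. n5.pre = 13  [d₁.off - 10]
8. n5.env = "mu"  ["mu"]
9. n6.off = -6  [terminal]
10. n7.lab = false  [terminal]
11. n5.lim = true  [a.lab == false]
12. n2.lim = false  [d₁.off == 24]
13. n8.key = 23  [B₀.key + 31]
14. n9.sig = false  [terminal]
15. n10.off = 20  [B.key - 3]
16. n11.lab = true  [terminal]
17. n10.hot = 24  [C.off + 4]
18. n12.off = 22  [(if f.sig then B.key else C₀.hot) - 2]
19. n13.sig = true  [terminal]
20. n14.sig = false  [terminal]
21. n15.off = 4  [terminal]
22. n12.hot = -1  [(if f₁.sig then d.off else C.off) - 23]
23. n8.pre = 13  [C₁.hot * -2 + 11]
24. n16.off = 20  [B₁.pre + B₀.key + 15]
25. n17.off = 23  [A₀.off + 3]
26. n18.sig = true  [terminal]
27. n19.lab = false  [terminal]
28. n20.sig = false  [terminal]
29. n17.val = "kq"  ["kq"]
30. n17.lim = 26  [A.off + 3]
31. n17.pre = -6  [-6]
32. n21.off = 22  [22]
33. n22.off = 23  [terminal]
34. n23.sig = 4  [terminal]
35. n21.val = "wv"  ["wv"]
36. n21.lim = -8  [e.sig - 12]
37. n21.pre = 29  [e.sig + 25]
38. n24.sig = 9  [terminal]
39. n16.val = "wvm"  [A₂.val ++ "m"]
40. n16.lim = 14  [len(A₂.val) + 12]
41. n16.pre = 22  [len(A₂.val) + 20]
42. n1.pre = 21  [A.lim * 2 - 7]
43. n25.off = 21  [terminal]
44. n26.sig = 8  [terminal]
45. n0.pre = true  [B.pre > 20]
46. n0.ok = 23  [e.sig + 15]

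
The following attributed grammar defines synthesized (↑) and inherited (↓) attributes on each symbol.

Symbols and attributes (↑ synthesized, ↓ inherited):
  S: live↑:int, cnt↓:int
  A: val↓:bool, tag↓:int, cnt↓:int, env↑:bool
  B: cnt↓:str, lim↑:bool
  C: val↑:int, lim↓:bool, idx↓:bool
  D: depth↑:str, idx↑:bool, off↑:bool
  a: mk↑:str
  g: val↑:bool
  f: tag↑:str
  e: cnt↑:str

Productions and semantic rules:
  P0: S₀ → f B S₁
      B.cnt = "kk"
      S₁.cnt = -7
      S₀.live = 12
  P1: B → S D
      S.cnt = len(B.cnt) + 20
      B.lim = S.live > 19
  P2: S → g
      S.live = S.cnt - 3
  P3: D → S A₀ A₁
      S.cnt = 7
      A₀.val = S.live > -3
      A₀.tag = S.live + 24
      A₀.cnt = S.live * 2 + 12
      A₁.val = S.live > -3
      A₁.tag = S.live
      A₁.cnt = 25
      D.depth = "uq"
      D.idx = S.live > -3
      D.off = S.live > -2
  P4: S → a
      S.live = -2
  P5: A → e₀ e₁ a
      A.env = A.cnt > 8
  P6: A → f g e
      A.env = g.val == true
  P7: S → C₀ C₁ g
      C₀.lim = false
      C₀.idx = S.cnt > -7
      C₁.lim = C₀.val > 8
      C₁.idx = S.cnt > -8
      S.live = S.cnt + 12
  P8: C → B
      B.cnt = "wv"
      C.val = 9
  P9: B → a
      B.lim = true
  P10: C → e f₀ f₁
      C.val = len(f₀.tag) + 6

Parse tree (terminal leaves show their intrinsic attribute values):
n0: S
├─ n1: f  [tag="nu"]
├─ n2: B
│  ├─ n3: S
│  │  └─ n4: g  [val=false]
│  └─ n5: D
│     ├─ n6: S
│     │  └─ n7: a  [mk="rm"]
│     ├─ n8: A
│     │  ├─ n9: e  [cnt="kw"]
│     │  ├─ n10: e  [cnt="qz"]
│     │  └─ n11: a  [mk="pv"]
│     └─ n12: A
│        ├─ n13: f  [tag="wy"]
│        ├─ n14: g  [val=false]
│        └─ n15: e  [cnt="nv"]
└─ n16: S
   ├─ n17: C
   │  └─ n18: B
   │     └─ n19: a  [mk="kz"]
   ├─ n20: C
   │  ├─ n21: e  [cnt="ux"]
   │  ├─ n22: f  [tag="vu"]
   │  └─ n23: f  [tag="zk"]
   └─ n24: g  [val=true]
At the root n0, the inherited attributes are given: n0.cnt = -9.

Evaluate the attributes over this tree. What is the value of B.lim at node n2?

1. n0.cnt = -9  [given at root]
2. n1.tag = "nu"  [terminal]
3. n2.cnt = "kk"  ["kk"]
4. n3.cnt = 22  [len(B.cnt) + 20]
5. n4.val = false  [terminal]
6. n3.live = 19  [S.cnt - 3]
7. n6.cnt = 7  [7]
8. n7.mk = "rm"  [terminal]
9. n6.live = -2  [-2]
10. n8.val = true  [S.live > -3]
11. n8.tag = 22  [S.live + 24]
12. n8.cnt = 8  [S.live * 2 + 12]
13. n9.cnt = "kw"  [terminal]
14. n10.cnt = "qz"  [terminal]
15. n11.mk = "pv"  [terminal]
16. n8.env = false  [A.cnt > 8]
17. n12.val = true  [S.live > -3]
18. n12.tag = -2  [S.live]
19. n12.cnt = 25  [25]
20. n13.tag = "wy"  [terminal]
21. n14.val = false  [terminal]
22. n15.cnt = "nv"  [terminal]
23. n12.env = false  [g.val == true]
24. n5.depth = "uq"  ["uq"]
25. n5.idx = true  [S.live > -3]
26. n5.off = false  [S.live > -2]
27. n2.lim = false  [S.live > 19]
28. n16.cnt = -7  [-7]
29. n17.lim = false  [false]
30. n17.idx = false  [S.cnt > -7]
31. n18.cnt = "wv"  ["wv"]
32. n19.mk = "kz"  [terminal]
33. n18.lim = true  [true]
34. n17.val = 9  [9]
35. n20.lim = true  [C₀.val > 8]
36. n20.idx = true  [S.cnt > -8]
37. n21.cnt = "ux"  [terminal]
38. n22.tag = "vu"  [terminal]
39. n23.tag = "zk"  [terminal]
40. n20.val = 8  [len(f₀.tag) + 6]
41. n24.val = true  [terminal]
42. n16.live = 5  [S.cnt + 12]
43. n0.live = 12  [12]

false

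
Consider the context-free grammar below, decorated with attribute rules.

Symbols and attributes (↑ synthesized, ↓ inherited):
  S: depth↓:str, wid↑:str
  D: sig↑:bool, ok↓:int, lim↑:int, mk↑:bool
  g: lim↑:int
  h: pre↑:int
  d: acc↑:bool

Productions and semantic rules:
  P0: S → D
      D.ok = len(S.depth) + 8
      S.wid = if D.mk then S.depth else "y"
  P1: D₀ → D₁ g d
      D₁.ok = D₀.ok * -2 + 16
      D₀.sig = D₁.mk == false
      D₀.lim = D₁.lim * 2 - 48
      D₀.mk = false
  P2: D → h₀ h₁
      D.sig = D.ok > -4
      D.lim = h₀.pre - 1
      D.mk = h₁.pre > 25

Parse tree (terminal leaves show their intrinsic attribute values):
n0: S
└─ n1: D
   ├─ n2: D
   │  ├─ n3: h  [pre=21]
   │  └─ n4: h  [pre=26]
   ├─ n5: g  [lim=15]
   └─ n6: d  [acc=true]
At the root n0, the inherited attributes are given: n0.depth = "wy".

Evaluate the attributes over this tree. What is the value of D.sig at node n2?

1. n0.depth = "wy"  [given at root]
2. n1.ok = 10  [len(S.depth) + 8]
3. n2.ok = -4  [D₀.ok * -2 + 16]
4. n3.pre = 21  [terminal]
5. n4.pre = 26  [terminal]
6. n2.sig = false  [D.ok > -4]
7. n2.lim = 20  [h₀.pre - 1]
8. n2.mk = true  [h₁.pre > 25]
9. n5.lim = 15  [terminal]
10. n6.acc = true  [terminal]
11. n1.sig = false  [D₁.mk == false]
12. n1.lim = -8  [D₁.lim * 2 - 48]
13. n1.mk = false  [false]
14. n0.wid = "y"  [if D.mk then S.depth else "y"]

false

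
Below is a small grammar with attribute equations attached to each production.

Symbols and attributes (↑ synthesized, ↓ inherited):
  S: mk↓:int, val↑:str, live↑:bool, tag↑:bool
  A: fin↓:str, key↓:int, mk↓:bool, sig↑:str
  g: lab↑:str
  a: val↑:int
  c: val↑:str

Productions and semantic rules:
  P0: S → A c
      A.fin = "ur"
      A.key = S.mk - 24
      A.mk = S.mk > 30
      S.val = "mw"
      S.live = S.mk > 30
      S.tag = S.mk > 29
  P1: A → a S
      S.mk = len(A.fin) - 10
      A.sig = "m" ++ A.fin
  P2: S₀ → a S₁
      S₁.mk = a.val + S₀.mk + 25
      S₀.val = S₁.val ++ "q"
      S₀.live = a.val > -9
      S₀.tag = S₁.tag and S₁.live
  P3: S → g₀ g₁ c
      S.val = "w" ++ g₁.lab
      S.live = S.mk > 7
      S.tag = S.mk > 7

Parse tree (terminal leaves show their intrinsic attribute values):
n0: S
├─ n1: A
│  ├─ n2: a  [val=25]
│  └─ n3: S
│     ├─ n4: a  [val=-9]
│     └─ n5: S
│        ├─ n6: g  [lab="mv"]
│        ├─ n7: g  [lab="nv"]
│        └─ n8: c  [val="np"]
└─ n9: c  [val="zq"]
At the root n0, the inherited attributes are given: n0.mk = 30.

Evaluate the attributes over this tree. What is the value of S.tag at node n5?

1. n0.mk = 30  [given at root]
2. n1.fin = "ur"  ["ur"]
3. n1.key = 6  [S.mk - 24]
4. n1.mk = false  [S.mk > 30]
5. n2.val = 25  [terminal]
6. n3.mk = -8  [len(A.fin) - 10]
7. n4.val = -9  [terminal]
8. n5.mk = 8  [a.val + S₀.mk + 25]
9. n6.lab = "mv"  [terminal]
10. n7.lab = "nv"  [terminal]
11. n8.val = "np"  [terminal]
12. n5.val = "wnv"  ["w" ++ g₁.lab]
13. n5.live = true  [S.mk > 7]
14. n5.tag = true  [S.mk > 7]
15. n3.val = "wnvq"  [S₁.val ++ "q"]
16. n3.live = false  [a.val > -9]
17. n3.tag = true  [S₁.tag and S₁.live]
18. n1.sig = "mur"  ["m" ++ A.fin]
19. n9.val = "zq"  [terminal]
20. n0.val = "mw"  ["mw"]
21. n0.live = false  [S.mk > 30]
22. n0.tag = true  [S.mk > 29]

true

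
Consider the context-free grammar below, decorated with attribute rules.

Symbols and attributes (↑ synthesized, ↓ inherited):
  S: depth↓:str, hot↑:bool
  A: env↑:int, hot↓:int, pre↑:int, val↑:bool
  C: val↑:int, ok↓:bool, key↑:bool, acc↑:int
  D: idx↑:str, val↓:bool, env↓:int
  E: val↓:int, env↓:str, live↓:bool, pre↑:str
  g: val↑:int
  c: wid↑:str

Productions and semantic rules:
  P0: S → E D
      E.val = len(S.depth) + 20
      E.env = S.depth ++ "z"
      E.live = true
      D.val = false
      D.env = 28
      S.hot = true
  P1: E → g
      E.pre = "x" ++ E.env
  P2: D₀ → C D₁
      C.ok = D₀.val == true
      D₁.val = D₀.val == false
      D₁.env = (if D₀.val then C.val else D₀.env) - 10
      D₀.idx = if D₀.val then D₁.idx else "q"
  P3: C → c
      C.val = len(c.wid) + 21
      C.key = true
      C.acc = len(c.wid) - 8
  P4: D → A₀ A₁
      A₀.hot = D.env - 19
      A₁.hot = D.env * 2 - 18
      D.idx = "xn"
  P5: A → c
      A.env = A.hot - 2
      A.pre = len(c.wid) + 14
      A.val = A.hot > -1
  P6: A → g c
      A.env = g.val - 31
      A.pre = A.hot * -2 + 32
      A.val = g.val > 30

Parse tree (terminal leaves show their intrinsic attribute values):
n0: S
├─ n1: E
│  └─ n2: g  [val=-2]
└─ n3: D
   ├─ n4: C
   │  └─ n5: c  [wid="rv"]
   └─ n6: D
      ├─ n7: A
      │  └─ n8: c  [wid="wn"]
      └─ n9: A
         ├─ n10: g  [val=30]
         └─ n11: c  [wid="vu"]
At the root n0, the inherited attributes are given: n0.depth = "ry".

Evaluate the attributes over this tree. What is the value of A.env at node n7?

1. n0.depth = "ry"  [given at root]
2. n1.val = 22  [len(S.depth) + 20]
3. n1.env = "ryz"  [S.depth ++ "z"]
4. n1.live = true  [true]
5. n2.val = -2  [terminal]
6. n1.pre = "xryz"  ["x" ++ E.env]
7. n3.val = false  [false]
8. n3.env = 28  [28]
9. n4.ok = false  [D₀.val == true]
10. n5.wid = "rv"  [terminal]
11. n4.val = 23  [len(c.wid) + 21]
12. n4.key = true  [true]
13. n4.acc = -6  [len(c.wid) - 8]
14. n6.val = true  [D₀.val == false]
15. n6.env = 18  [(if D₀.val then C.val else D₀.env) - 10]
16. n7.hot = -1  [D.env - 19]
17. n8.wid = "wn"  [terminal]
18. n7.env = -3  [A.hot - 2]
19. n7.pre = 16  [len(c.wid) + 14]
20. n7.val = false  [A.hot > -1]
21. n9.hot = 18  [D.env * 2 - 18]
22. n10.val = 30  [terminal]
23. n11.wid = "vu"  [terminal]
24. n9.env = -1  [g.val - 31]
25. n9.pre = -4  [A.hot * -2 + 32]
26. n9.val = false  [g.val > 30]
27. n6.idx = "xn"  ["xn"]
28. n3.idx = "q"  [if D₀.val then D₁.idx else "q"]
29. n0.hot = true  [true]

-3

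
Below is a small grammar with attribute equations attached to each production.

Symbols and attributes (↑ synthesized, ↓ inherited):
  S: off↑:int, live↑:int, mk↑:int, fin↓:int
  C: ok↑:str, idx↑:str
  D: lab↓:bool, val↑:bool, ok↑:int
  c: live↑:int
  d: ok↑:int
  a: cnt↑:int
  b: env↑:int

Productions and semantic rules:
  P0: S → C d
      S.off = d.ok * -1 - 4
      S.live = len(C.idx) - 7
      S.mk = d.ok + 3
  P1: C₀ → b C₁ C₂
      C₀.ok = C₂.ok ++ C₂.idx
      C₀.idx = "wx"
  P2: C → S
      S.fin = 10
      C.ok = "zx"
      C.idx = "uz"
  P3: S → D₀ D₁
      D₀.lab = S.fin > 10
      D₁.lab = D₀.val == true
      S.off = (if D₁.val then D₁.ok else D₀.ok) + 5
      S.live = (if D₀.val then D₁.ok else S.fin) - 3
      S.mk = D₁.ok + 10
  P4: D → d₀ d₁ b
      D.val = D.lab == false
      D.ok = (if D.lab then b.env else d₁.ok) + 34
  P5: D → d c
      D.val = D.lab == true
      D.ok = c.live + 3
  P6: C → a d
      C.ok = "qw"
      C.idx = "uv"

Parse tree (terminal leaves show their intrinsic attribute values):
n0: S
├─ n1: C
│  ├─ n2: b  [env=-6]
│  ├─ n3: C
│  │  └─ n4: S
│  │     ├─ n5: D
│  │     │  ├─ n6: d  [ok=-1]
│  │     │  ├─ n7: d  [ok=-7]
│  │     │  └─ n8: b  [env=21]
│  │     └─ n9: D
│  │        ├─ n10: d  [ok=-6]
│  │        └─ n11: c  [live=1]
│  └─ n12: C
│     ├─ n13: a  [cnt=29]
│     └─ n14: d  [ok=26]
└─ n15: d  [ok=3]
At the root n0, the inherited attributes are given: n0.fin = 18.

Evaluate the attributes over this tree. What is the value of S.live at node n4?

1. n0.fin = 18  [given at root]
2. n2.env = -6  [terminal]
3. n4.fin = 10  [10]
4. n5.lab = false  [S.fin > 10]
5. n6.ok = -1  [terminal]
6. n7.ok = -7  [terminal]
7. n8.env = 21  [terminal]
8. n5.val = true  [D.lab == false]
9. n5.ok = 27  [(if D.lab then b.env else d₁.ok) + 34]
10. n9.lab = true  [D₀.val == true]
11. n10.ok = -6  [terminal]
12. n11.live = 1  [terminal]
13. n9.val = true  [D.lab == true]
14. n9.ok = 4  [c.live + 3]
15. n4.off = 9  [(if D₁.val then D₁.ok else D₀.ok) + 5]
16. n4.live = 1  [(if D₀.val then D₁.ok else S.fin) - 3]
17. n4.mk = 14  [D₁.ok + 10]
18. n3.ok = "zx"  ["zx"]
19. n3.idx = "uz"  ["uz"]
20. n13.cnt = 29  [terminal]
21. n14.ok = 26  [terminal]
22. n12.ok = "qw"  ["qw"]
23. n12.idx = "uv"  ["uv"]
24. n1.ok = "qwuv"  [C₂.ok ++ C₂.idx]
25. n1.idx = "wx"  ["wx"]
26. n15.ok = 3  [terminal]
27. n0.off = -7  [d.ok * -1 - 4]
28. n0.live = -5  [len(C.idx) - 7]
29. n0.mk = 6  [d.ok + 3]

1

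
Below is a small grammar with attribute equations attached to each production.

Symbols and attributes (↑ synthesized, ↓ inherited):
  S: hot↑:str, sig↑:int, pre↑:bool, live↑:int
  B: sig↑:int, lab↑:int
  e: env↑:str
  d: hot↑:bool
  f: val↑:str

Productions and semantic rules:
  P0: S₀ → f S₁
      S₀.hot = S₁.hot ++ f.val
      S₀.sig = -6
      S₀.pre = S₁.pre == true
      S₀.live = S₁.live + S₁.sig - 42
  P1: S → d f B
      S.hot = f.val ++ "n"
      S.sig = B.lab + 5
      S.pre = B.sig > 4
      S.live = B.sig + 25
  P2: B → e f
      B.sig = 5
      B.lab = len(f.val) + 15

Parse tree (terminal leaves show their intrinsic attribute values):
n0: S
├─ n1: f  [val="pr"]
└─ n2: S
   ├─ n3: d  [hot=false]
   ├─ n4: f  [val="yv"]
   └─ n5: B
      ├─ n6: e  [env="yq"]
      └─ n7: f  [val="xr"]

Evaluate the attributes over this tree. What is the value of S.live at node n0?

10

1. n1.val = "pr"  [terminal]
2. n3.hot = false  [terminal]
3. n4.val = "yv"  [terminal]
4. n6.env = "yq"  [terminal]
5. n7.val = "xr"  [terminal]
6. n5.sig = 5  [5]
7. n5.lab = 17  [len(f.val) + 15]
8. n2.hot = "yvn"  [f.val ++ "n"]
9. n2.sig = 22  [B.lab + 5]
10. n2.pre = true  [B.sig > 4]
11. n2.live = 30  [B.sig + 25]
12. n0.hot = "yvnpr"  [S₁.hot ++ f.val]
13. n0.sig = -6  [-6]
14. n0.pre = true  [S₁.pre == true]
15. n0.live = 10  [S₁.live + S₁.sig - 42]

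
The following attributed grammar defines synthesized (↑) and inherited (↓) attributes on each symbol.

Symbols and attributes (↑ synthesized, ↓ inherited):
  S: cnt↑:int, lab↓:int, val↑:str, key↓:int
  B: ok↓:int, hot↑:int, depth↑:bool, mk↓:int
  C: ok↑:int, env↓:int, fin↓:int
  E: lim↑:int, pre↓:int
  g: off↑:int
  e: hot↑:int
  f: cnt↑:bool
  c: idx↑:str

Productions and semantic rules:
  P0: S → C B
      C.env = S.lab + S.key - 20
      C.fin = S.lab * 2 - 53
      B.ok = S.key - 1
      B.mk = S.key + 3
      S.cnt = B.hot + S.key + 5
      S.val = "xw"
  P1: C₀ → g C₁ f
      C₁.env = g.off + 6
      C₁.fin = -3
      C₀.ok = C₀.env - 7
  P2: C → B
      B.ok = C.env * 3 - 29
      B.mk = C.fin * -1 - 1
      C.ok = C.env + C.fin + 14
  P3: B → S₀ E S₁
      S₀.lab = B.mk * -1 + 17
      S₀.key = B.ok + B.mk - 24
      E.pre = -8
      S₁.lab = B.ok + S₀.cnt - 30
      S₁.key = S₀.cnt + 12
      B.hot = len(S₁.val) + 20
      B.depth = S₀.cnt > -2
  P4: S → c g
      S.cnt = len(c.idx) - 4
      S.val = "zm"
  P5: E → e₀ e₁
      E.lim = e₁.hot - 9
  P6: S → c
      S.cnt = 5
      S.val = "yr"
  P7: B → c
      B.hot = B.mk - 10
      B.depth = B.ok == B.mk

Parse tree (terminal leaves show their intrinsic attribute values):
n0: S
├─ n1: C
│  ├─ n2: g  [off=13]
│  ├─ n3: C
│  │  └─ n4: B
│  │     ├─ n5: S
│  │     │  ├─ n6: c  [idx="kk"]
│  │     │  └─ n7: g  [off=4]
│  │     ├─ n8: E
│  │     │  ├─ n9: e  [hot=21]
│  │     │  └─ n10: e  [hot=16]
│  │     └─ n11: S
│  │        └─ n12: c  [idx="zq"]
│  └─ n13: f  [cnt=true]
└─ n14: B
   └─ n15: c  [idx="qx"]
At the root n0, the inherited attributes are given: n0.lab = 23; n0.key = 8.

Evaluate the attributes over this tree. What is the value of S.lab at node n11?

-4

1. n0.lab = 23  [given at root]
2. n0.key = 8  [given at root]
3. n1.env = 11  [S.lab + S.key - 20]
4. n1.fin = -7  [S.lab * 2 - 53]
5. n2.off = 13  [terminal]
6. n3.env = 19  [g.off + 6]
7. n3.fin = -3  [-3]
8. n4.ok = 28  [C.env * 3 - 29]
9. n4.mk = 2  [C.fin * -1 - 1]
10. n5.lab = 15  [B.mk * -1 + 17]
11. n5.key = 6  [B.ok + B.mk - 24]
12. n6.idx = "kk"  [terminal]
13. n7.off = 4  [terminal]
14. n5.cnt = -2  [len(c.idx) - 4]
15. n5.val = "zm"  ["zm"]
16. n8.pre = -8  [-8]
17. n9.hot = 21  [terminal]
18. n10.hot = 16  [terminal]
19. n8.lim = 7  [e₁.hot - 9]
20. n11.lab = -4  [B.ok + S₀.cnt - 30]
21. n11.key = 10  [S₀.cnt + 12]
22. n12.idx = "zq"  [terminal]
23. n11.cnt = 5  [5]
24. n11.val = "yr"  ["yr"]
25. n4.hot = 22  [len(S₁.val) + 20]
26. n4.depth = false  [S₀.cnt > -2]
27. n3.ok = 30  [C.env + C.fin + 14]
28. n13.cnt = true  [terminal]
29. n1.ok = 4  [C₀.env - 7]
30. n14.ok = 7  [S.key - 1]
31. n14.mk = 11  [S.key + 3]
32. n15.idx = "qx"  [terminal]
33. n14.hot = 1  [B.mk - 10]
34. n14.depth = false  [B.ok == B.mk]
35. n0.cnt = 14  [B.hot + S.key + 5]
36. n0.val = "xw"  ["xw"]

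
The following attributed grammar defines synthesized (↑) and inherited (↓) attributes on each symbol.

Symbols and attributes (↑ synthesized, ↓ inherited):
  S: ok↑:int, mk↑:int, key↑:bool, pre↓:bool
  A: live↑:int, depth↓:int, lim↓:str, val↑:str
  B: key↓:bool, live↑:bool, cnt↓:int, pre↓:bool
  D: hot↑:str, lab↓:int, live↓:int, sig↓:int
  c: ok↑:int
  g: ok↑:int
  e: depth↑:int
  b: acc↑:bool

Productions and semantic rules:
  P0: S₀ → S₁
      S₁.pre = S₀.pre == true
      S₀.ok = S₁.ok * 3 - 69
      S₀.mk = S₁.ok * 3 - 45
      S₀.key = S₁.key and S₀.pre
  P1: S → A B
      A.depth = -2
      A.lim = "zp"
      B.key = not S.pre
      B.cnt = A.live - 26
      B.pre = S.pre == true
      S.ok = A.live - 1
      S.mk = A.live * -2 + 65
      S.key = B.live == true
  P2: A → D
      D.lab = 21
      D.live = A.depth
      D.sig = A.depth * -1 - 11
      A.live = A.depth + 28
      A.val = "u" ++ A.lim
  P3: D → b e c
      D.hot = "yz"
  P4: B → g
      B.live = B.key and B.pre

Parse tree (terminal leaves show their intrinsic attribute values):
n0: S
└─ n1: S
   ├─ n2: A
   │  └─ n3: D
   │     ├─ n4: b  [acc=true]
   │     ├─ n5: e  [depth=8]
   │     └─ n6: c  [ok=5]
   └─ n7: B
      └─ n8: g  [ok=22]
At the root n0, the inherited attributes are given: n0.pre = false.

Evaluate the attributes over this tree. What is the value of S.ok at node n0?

6

1. n0.pre = false  [given at root]
2. n1.pre = false  [S₀.pre == true]
3. n2.depth = -2  [-2]
4. n2.lim = "zp"  ["zp"]
5. n3.lab = 21  [21]
6. n3.live = -2  [A.depth]
7. n3.sig = -9  [A.depth * -1 - 11]
8. n4.acc = true  [terminal]
9. n5.depth = 8  [terminal]
10. n6.ok = 5  [terminal]
11. n3.hot = "yz"  ["yz"]
12. n2.live = 26  [A.depth + 28]
13. n2.val = "uzp"  ["u" ++ A.lim]
14. n7.key = true  [not S.pre]
15. n7.cnt = 0  [A.live - 26]
16. n7.pre = false  [S.pre == true]
17. n8.ok = 22  [terminal]
18. n7.live = false  [B.key and B.pre]
19. n1.ok = 25  [A.live - 1]
20. n1.mk = 13  [A.live * -2 + 65]
21. n1.key = false  [B.live == true]
22. n0.ok = 6  [S₁.ok * 3 - 69]
23. n0.mk = 30  [S₁.ok * 3 - 45]
24. n0.key = false  [S₁.key and S₀.pre]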